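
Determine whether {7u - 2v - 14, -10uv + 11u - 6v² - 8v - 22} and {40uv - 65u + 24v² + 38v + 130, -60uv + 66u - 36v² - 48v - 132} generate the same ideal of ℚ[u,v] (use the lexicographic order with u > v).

Equality of ideals is decidable: compute both reduced Gröbner bases (unique for the ordering) and check whether they agree.
Buchberger on the first generating set:
f_1 = 7u - 2v - 14, LT = u.
f_2 = -10uv + 11u - 6v² - 8v - 22, LT = uv.

S(f_1,f_2): lcm = uv. S = 11/10u - 31/35v² - 14/5v - 11/5.
  leading term u: subtract (11/70)·f_1 from 11/10u - 31/35v² - 14/5v - 11/5 → -31/35v² - 87/35v
  leading term v²: no divisor's leading term divides it; move -31/35v² to the remainder.
  leading term v: no divisor's leading term divides it; move -87/35v to the remainder.
  remainder -31/35v² - 87/35v ≠ 0; add g_3 = -31/35v² - 87/35v to the basis.

The other S-polynomials (S(f_1,g_3), S(f_2,g_3)) all reduce to 0 modulo the current basis, so we have a Gröbner basis.
Inter-reduce: drop elements whose leading term is divisible by another's, tail-reduce, and make monic.
Reduced Gröbner basis: {u - 2/7v - 2, v² + 87/31v}.

Buchberger on the second generating set:
h_1 = 40uv - 65u + 24v² + 38v + 130, LT = uv.
h_2 = -60uv + 66u - 36v² - 48v - 132, LT = uv.

S(h_1,h_2): lcm = uv. S = -21/40u + 3/20v + 21/20.
  leading term u: no divisor's leading term divides it; move -21/40u to the remainder.
  leading term v: no divisor's leading term divides it; move 3/20v to the remainder.
  leading term 1: no divisor's leading term divides it; move 21/20 to the remainder.
  remainder -21/40u + 3/20v + 21/20 ≠ 0; add k_3 = -21/40u + 3/20v + 21/20 to the basis.

S(h_1,k_3): lcm = uv. S = -13/8u + 31/35v² + 59/20v + 13/4.
  leading term u: subtract (65/21)·k_3 from -13/8u + 31/35v² + 59/20v + 13/4 → 31/35v² + 87/35v
  leading term v²: no divisor's leading term divides it; move 31/35v² to the remainder.
  leading term v: no divisor's leading term divides it; move 87/35v to the remainder.
  remainder 31/35v² + 87/35v ≠ 0; add k_4 = 31/35v² + 87/35v to the basis.

The other S-polynomials (S(h_2,k_3), S(h_1,k_4), S(h_2,k_4), S(k_3,k_4)) all reduce to 0 modulo the current basis, so we have a Gröbner basis.
Inter-reduce: drop elements whose leading term is divisible by another's, tail-reduce, and make monic.
Reduced Gröbner basis: {u - 2/7v - 2, v² + 87/31v}.

The two bases agree; hence the ideals are identical.
The same test decides containment: I ⊆ J iff every generator of I reduces to 0 modulo a Gröbner basis of J.

Yes, the ideals are equal.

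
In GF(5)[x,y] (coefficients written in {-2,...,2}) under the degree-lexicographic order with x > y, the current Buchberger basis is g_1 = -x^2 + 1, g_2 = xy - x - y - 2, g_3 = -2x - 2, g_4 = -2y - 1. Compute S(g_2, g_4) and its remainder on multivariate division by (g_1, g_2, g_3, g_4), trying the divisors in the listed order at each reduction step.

lcm(LM(g_2), LM(g_4)) = xy.
S = (lcm/LT(g_2))·g_2 − (lcm/LT(g_4))·g_4 = x - y - 2.
Reduce S modulo (g_1, g_2, g_3, g_4) in that order:
  leading term x: subtract (2)·g_3 from x - y - 2 → -y + 2
  leading term y: subtract (-2)·g_4 from -y + 2 → 0
The remainder is 0, so this S-polynomial contributes no new basis element.

S(g_2, g_4) = x - y - 2; remainder on division = 0.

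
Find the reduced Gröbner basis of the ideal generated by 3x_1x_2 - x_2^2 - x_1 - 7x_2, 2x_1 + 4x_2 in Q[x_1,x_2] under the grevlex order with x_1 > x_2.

G = {x_2^2 + 5/7x_2, x_1 + 2x_2}

Buchberger's algorithm terminates because the ascending chain of leading-term ideals stabilizes.

f_1 = 3x_1x_2 - x_2^2 - x_1 - 7x_2, LT = x_1x_2.
f_2 = 2x_1 + 4x_2, LT = x_1.

S(f_1,f_2): lcm = x_1x_2. S = -7/3x_2^2 - 1/3x_1 - 7/3x_2.
  leading term x_2^2: no divisor's leading term divides it; move -7/3x_2^2 to the remainder.
  leading term x_1: subtract (-1/6)·f_2 from -1/3x_1 - 7/3x_2 → -5/3x_2
  leading term x_2: no divisor's leading term divides it; move -5/3x_2 to the remainder.
  remainder -7/3x_2^2 - 5/3x_2 ≠ 0; add g_3 = -7/3x_2^2 - 5/3x_2 to the basis.

The other S-polynomials (S(f_1,g_3), S(f_2,g_3)) all reduce to 0 modulo the current basis, so we have a Gröbner basis.
Inter-reduce: drop elements whose leading term is divisible by another's, tail-reduce, and make monic.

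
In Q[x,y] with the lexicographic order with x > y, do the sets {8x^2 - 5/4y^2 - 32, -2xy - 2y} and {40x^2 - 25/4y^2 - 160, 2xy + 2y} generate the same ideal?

Yes, the ideals are equal.

For a fixed monomial order, each ideal has a unique reduced Gröbner basis; comparing bases decides equality.
Buchberger on the first generating set:
f_1 = 8x^2 - 5/4y^2 - 32, LT = x^2.
f_2 = -2xy - 2y, LT = xy.

S(f_1,f_2): lcm = x^2y. S = -xy - 5/32y^3 - 4y.
  leading term xy: subtract (1/2)·f_2 from -xy - 5/32y^3 - 4y → -5/32y^3 - 3y
  leading term y^3: no divisor's leading term divides it; move -5/32y^3 to the remainder.
  leading term y: no divisor's leading term divides it; move -3y to the remainder.
  remainder -5/32y^3 - 3y ≠ 0; add g_3 = -5/32y^3 - 3y to the basis.

The other S-polynomials (S(f_1,g_3), S(f_2,g_3)) all reduce to 0 modulo the current basis, so we have a Gröbner basis.
Inter-reduce: drop elements whose leading term is divisible by another's, tail-reduce, and make monic.
Reduced Gröbner basis: {x^2 - 5/32y^2 - 4, xy + y, y^3 + 96/5y}.

Buchberger on the second generating set:
h_1 = 40x^2 - 25/4y^2 - 160, LT = x^2.
h_2 = 2xy + 2y, LT = xy.

S(h_1,h_2): lcm = x^2y. S = -xy - 5/32y^3 - 4y.
  leading term xy: subtract (-1/2)·h_2 from -xy - 5/32y^3 - 4y → -5/32y^3 - 3y
  leading term y^3: no divisor's leading term divides it; move -5/32y^3 to the remainder.
  leading term y: no divisor's leading term divides it; move -3y to the remainder.
  remainder -5/32y^3 - 3y ≠ 0; add k_3 = -5/32y^3 - 3y to the basis.

The other S-polynomials (S(h_1,k_3), S(h_2,k_3)) all reduce to 0 modulo the current basis, so we have a Gröbner basis.
Inter-reduce: drop elements whose leading term is divisible by another's, tail-reduce, and make monic.
Reduced Gröbner basis: {x^2 - 5/32y^2 - 4, xy + y, y^3 + 96/5y}.

These coincide, so the ideals are equal.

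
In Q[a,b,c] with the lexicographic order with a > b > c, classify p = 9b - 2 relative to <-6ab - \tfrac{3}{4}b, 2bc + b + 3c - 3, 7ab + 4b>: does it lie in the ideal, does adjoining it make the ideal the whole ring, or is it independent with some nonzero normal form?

Adjoining 9b - 2 makes the ideal the whole ring: the system is inconsistent.

First compute the reduced Gröbner basis of I by Buchberger's algorithm.
f_1 = -6ab - \tfrac{3}{4}b, LT = ab.
f_2 = 2bc + b + 3c - 3, LT = bc.
f_3 = 7ab + 4b, LT = ab.

S(f_1,f_2): lcm = abc. S = -\tfrac{1}{2}ab - \tfrac{3}{2}ac + \tfrac{3}{2}a + \tfrac{1}{8}bc.
  leading term ab: subtract (\tfrac{1}{12})·f_1 from -\tfrac{1}{2}ab - \tfrac{3}{2}ac + \tfrac{3}{2}a + \tfrac{1}{8}bc → -\tfrac{3}{2}ac + \tfrac{3}{2}a + \tfrac{1}{8}bc + \tfrac{1}{16}b
  leading term ac: no divisor's leading term divides it; move -\tfrac{3}{2}ac to the remainder.
  leading term a: no divisor's leading term divides it; move \tfrac{3}{2}a to the remainder.
  leading term bc: subtract (\tfrac{1}{16})·f_2 from \tfrac{1}{8}bc + \tfrac{1}{16}b → -\tfrac{3}{16}c + \tfrac{3}{16}
  leading term c: no divisor's leading term divides it; move -\tfrac{3}{16}c to the remainder.
  leading term 1: no divisor's leading term divides it; move \tfrac{3}{16} to the remainder.
  remainder -\tfrac{3}{2}ac + \tfrac{3}{2}a - \tfrac{3}{16}c + \tfrac{3}{16} ≠ 0; add h_4 = -\tfrac{3}{2}ac + \tfrac{3}{2}a - \tfrac{3}{16}c + \tfrac{3}{16} to the basis.

S(f_1,f_3): lcm = ab. S = -\tfrac{25}{56}b.
  leading term b: no divisor's leading term divides it; move -\tfrac{25}{56}b to the remainder.
  remainder -\tfrac{25}{56}b ≠ 0; add h_5 = -\tfrac{25}{56}b to the basis.

S(f_2,f_3): lcm = abc. S = \tfrac{1}{2}ab + \tfrac{3}{2}ac - \tfrac{3}{2}a - \tfrac{4}{7}bc.
  leading term ab: subtract (-\tfrac{1}{12})·f_1 from \tfrac{1}{2}ab + \tfrac{3}{2}ac - \tfrac{3}{2}a - \tfrac{4}{7}bc → \tfrac{3}{2}ac - \tfrac{3}{2}a - \tfrac{4}{7}bc - \tfrac{1}{16}b
  leading term ac: subtract (-1)·h_4 from \tfrac{3}{2}ac - \tfrac{3}{2}a - \tfrac{4}{7}bc - \tfrac{1}{16}b → -\tfrac{4}{7}bc - \tfrac{1}{16}b - \tfrac{3}{16}c + \tfrac{3}{16}
  leading term bc: subtract (-\tfrac{2}{7})·f_2 from -\tfrac{4}{7}bc - \tfrac{1}{16}b - \tfrac{3}{16}c + \tfrac{3}{16} → \tfrac{25}{112}b + \tfrac{75}{112}c - \tfrac{75}{112}
  leading term b: subtract (-\tfrac{1}{2})·h_5 from \tfrac{25}{112}b + \tfrac{75}{112}c - \tfrac{75}{112} → \tfrac{75}{112}c - \tfrac{75}{112}
  leading term c: no divisor's leading term divides it; move \tfrac{75}{112}c to the remainder.
  leading term 1: no divisor's leading term divides it; move -\tfrac{75}{112} to the remainder.
  remainder \tfrac{75}{112}c - \tfrac{75}{112} ≠ 0; add h_6 = \tfrac{75}{112}c - \tfrac{75}{112} to the basis.

The other S-polynomials (S(f_1,h_4), S(f_2,h_4), S(f_3,h_4), S(f_1,h_5), S(f_2,h_5), S(f_3,h_5), S(h_4,h_5), S(f_1,h_6), S(f_2,h_6), S(f_3,h_6), S(h_4,h_6), S(h_5,h_6)) all reduce to 0 modulo the current basis, so we have a Gröbner basis.
Inter-reduce: drop elements whose leading term is divisible by another's, tail-reduce, and make monic.
Reduced Gröbner basis: {b, c - 1}.
Label its elements g_1 = b, g_2 = c - 1.

Reduce p = 9b - 2 modulo G:
  leading term b: subtract (9)·g_1 from 9b - 2 → -2
  leading term 1: no divisor's leading term divides it; move -2 to the remainder.
  normal form = -2.
The normal form is nonzero, so p ∉ I. Since p minus its normal form lies in I, I + (p) = I + (r) where r = -2; decide whether this ideal is the whole ring.
Here r = -2 is a nonzero constant, hence a unit: 1 ∈ I + (p), the Gröbner basis of I + (p) is {1}, and the enlarged system has no common solution — adjoining p is inconsistent.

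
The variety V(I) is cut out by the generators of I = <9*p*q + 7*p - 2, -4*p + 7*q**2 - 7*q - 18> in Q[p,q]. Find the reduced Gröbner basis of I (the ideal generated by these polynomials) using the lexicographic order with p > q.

This is the nonlinear analogue of row-reducing a linear system.

f_1 = 9*p*q + 7*p - 2, LT = p*q.
f_2 = -4*p + 7*q**2 - 7*q - 18, LT = p.

S(f_1,f_2): lcm = p*q. S = 7/9*p + 7/4*q**3 - 7/4*q**2 - 9/2*q - 2/9.
  leading term p: subtract (-7/36)·f_2 from 7/9*p + 7/4*q**3 - 7/4*q**2 - 9/2*q - 2/9 → 7/4*q**3 - 7/18*q**2 - 211/36*q - 67/18
  leading term q**3: no divisor's leading term divides it; move 7/4*q**3 to the remainder.
  leading term q**2: no divisor's leading term divides it; move -7/18*q**2 to the remainder.
  leading term q: no divisor's leading term divides it; move -211/36*q to the remainder.
  leading term 1: no divisor's leading term divides it; move -67/18 to the remainder.
  remainder 7/4*q**3 - 7/18*q**2 - 211/36*q - 67/18 ≠ 0; add g_3 = 7/4*q**3 - 7/18*q**2 - 211/36*q - 67/18 to the basis.

The other S-polynomials (S(f_1,g_3), S(f_2,g_3)) all reduce to 0 modulo the current basis, so we have a Gröbner basis.
Inter-reduce: drop elements whose leading term is divisible by another's, tail-reduce, and make monic.

G = {p - 7/4*q**2 + 7/4*q + 9/2, q**3 - 2/9*q**2 - 211/63*q - 134/63}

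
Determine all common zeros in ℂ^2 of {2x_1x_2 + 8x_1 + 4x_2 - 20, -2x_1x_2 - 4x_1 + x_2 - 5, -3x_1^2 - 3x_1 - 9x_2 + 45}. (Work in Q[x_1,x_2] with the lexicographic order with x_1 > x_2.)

{(0, 5)}

Compute a lex Gröbner basis by Buchberger's algorithm.
f_1 = 2x_1x_2 + 8x_1 + 4x_2 - 20, LT = x_1x_2.
f_2 = -2x_1x_2 - 4x_1 + x_2 - 5, LT = x_1x_2.
f_3 = -3x_1^2 - 3x_1 - 9x_2 + 45, LT = x_1^2.

S(f_1,f_2): lcm = x_1x_2. S = 2x_1 + 5/2x_2 - 25/2.
  leading term x_1: no divisor's leading term divides it; move 2x_1 to the remainder.
  leading term x_2: no divisor's leading term divides it; move 5/2x_2 to the remainder.
  leading term 1: no divisor's leading term divides it; move -25/2 to the remainder.
  remainder 2x_1 + 5/2x_2 - 25/2 ≠ 0; add h_4 = 2x_1 + 5/2x_2 - 25/2 to the basis.

S(f_1,f_3): lcm = x_1^2x_2. S = 4x_1^2 + x_1x_2 - 10x_1 - 3x_2^2 + 15x_2.
  leading term x_1^2: subtract (-4/3)·f_3 from 4x_1^2 + x_1x_2 - 10x_1 - 3x_2^2 + 15x_2 → x_1x_2 - 14x_1 - 3x_2^2 + 3x_2 + 60
  leading term x_1x_2: subtract (1/2)·f_1 from x_1x_2 - 14x_1 - 3x_2^2 + 3x_2 + 60 → -18x_1 - 3x_2^2 + x_2 + 70
  leading term x_1: subtract (-9)·h_4 from -18x_1 - 3x_2^2 + x_2 + 70 → -3x_2^2 + 47/2x_2 - 85/2
  leading term x_2^2: no divisor's leading term divides it; move -3x_2^2 to the remainder.
  leading term x_2: no divisor's leading term divides it; move 47/2x_2 to the remainder.
  leading term 1: no divisor's leading term divides it; move -85/2 to the remainder.
  remainder -3x_2^2 + 47/2x_2 - 85/2 ≠ 0; add h_5 = -3x_2^2 + 47/2x_2 - 85/2 to the basis.

S(f_2,f_3): lcm = x_1^2x_2. S = 2x_1^2 - 3/2x_1x_2 + 5/2x_1 - 3x_2^2 + 15x_2.
  leading term x_1^2: subtract (-2/3)·f_3 from 2x_1^2 - 3/2x_1x_2 + 5/2x_1 - 3x_2^2 + 15x_2 → -3/2x_1x_2 + 1/2x_1 - 3x_2^2 + 9x_2 + 30
  leading term x_1x_2: subtract (-3/4)·f_1 from -3/2x_1x_2 + 1/2x_1 - 3x_2^2 + 9x_2 + 30 → 13/2x_1 - 3x_2^2 + 12x_2 + 15
  leading term x_1: subtract (13/4)·h_4 from 13/2x_1 - 3x_2^2 + 12x_2 + 15 → -3x_2^2 + 31/8x_2 + 445/8
  leading term x_2^2: subtract (1)·h_5 from -3x_2^2 + 31/8x_2 + 445/8 → -157/8x_2 + 785/8
  leading term x_2: no divisor's leading term divides it; move -157/8x_2 to the remainder.
  leading term 1: no divisor's leading term divides it; move 785/8 to the remainder.
  remainder -157/8x_2 + 785/8 ≠ 0; add h_6 = -157/8x_2 + 785/8 to the basis.

S(f_1,h_4): lcm = x_1x_2. S = 4x_1 - 5/4x_2^2 + 33/4x_2 - 10.
  leading term x_1: subtract (2)·h_4 from 4x_1 - 5/4x_2^2 + 33/4x_2 - 10 → -5/4x_2^2 + 13/4x_2 + 15
  leading term x_2^2: subtract (5/12)·h_5 from -5/4x_2^2 + 13/4x_2 + 15 → -157/24x_2 + 785/24
  leading term x_2: subtract (1/3)·h_6 from -157/24x_2 + 785/24 → 0
  remainder 0.

S(f_2,h_4): lcm = x_1x_2. S = 2x_1 - 5/4x_2^2 + 23/4x_2 + 5/2.
  leading term x_1: subtract (1)·h_4 from 2x_1 - 5/4x_2^2 + 23/4x_2 + 5/2 → -5/4x_2^2 + 13/4x_2 + 15
  leading term x_2^2: subtract (5/12)·h_5 from -5/4x_2^2 + 13/4x_2 + 15 → -157/24x_2 + 785/24
  leading term x_2: subtract (1/3)·h_6 from -157/24x_2 + 785/24 → 0
  remainder 0.

S(f_3,h_4): lcm = x_1^2. S = -5/4x_1x_2 + 29/4x_1 + 3x_2 - 15.
  leading term x_1x_2: subtract (-5/8)·f_1 from -5/4x_1x_2 + 29/4x_1 + 3x_2 - 15 → 49/4x_1 + 11/2x_2 - 55/2
  leading term x_1: subtract (49/8)·h_4 from 49/4x_1 + 11/2x_2 - 55/2 → -157/16x_2 + 785/16
  leading term x_2: subtract (1/2)·h_6 from -157/16x_2 + 785/16 → 0
  remainder 0.

S(f_1,h_5): lcm = x_1x_2^2. S = 71/6x_1x_2 - 85/6x_1 + 2x_2^2 - 10x_2.
  leading term x_1x_2: subtract (71/12)·f_1 from 71/6x_1x_2 - 85/6x_1 + 2x_2^2 - 10x_2 → -123/2x_1 + 2x_2^2 - 101/3x_2 + 355/3
  leading term x_1: subtract (-123/4)·h_4 from -123/2x_1 + 2x_2^2 - 101/3x_2 + 355/3 → 2x_2^2 + 1037/24x_2 - 6385/24
  leading term x_2^2: subtract (-2/3)·h_5 from 2x_2^2 + 1037/24x_2 - 6385/24 → 471/8x_2 - 2355/8
  leading term x_2: subtract (-3)·h_6 from 471/8x_2 - 2355/8 → 0
  remainder 0.

S(f_2,h_5): lcm = x_1x_2^2. S = 59/6x_1x_2 - 85/6x_1 - 1/2x_2^2 + 5/2x_2.
  leading term x_1x_2: subtract (59/12)·f_1 from 59/6x_1x_2 - 85/6x_1 - 1/2x_2^2 + 5/2x_2 → -107/2x_1 - 1/2x_2^2 - 103/6x_2 + 295/3
  leading term x_1: subtract (-107/4)·h_4 from -107/2x_1 - 1/2x_2^2 - 103/6x_2 + 295/3 → -1/2x_2^2 + 1193/24x_2 - 5665/24
  leading term x_2^2: subtract (1/6)·h_5 from -1/2x_2^2 + 1193/24x_2 - 5665/24 → 1099/24x_2 - 5495/24
  leading term x_2: subtract (-7/3)·h_6 from 1099/24x_2 - 5495/24 → 0
  remainder 0.

S(f_3,h_5): leading monomials are coprime, so the S-polynomial reduces to 0 (Buchberger's first criterion).
S(h_4,h_5): leading monomials are coprime, so the S-polynomial reduces to 0 (Buchberger's first criterion).
S(f_1,h_6): lcm = x_1x_2. S = 9x_1 + 2x_2 - 10.
  leading term x_1: subtract (9/2)·h_4 from 9x_1 + 2x_2 - 10 → -37/4x_2 + 185/4
  leading term x_2: subtract (74/157)·h_6 from -37/4x_2 + 185/4 → 0
  remainder 0.

S(f_2,h_6): lcm = x_1x_2. S = 7x_1 - 1/2x_2 + 5/2.
  leading term x_1: subtract (7/2)·h_4 from 7x_1 - 1/2x_2 + 5/2 → -37/4x_2 + 185/4
  leading term x_2: subtract (74/157)·h_6 from -37/4x_2 + 185/4 → 0
  remainder 0.

S(f_3,h_6): leading monomials are coprime, so the S-polynomial reduces to 0 (Buchberger's first criterion).
S(h_4,h_6): leading monomials are coprime, so the S-polynomial reduces to 0 (Buchberger's first criterion).
S(h_5,h_6): lcm = x_2^2. S = -17/6x_2 + 85/6.
  leading term x_2: subtract (68/471)·h_6 from -17/6x_2 + 85/6 → 0
  remainder 0.

Every S-polynomial of the final basis reduces to 0, so we have a Gröbner basis.
Inter-reduce: drop elements whose leading term is divisible by another's, tail-reduce, and make monic.
Reduced Gröbner basis: {x_1, x_2 - 5}.

Since the basis is lex-ordered, x_2 - 5 is univariate in x_2. Its roots are {5}. Back-substituting each root into the other basis elements fixes the other coordinates.
  x_2 = 5: the earlier basis element becomes x_1 = 0, giving x_1 = 0 — point (0, 5).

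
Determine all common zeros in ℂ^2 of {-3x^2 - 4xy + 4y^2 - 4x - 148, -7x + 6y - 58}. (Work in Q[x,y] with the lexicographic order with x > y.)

{(-4, 5), (127/5, 393/10)}

Compute a lex Gröbner basis by Buchberger's algorithm.
f_1 = -3x^2 - 4xy - 4x + 4y^2 - 148, LT = x^2.
f_2 = -7x + 6y - 58, LT = x.

S(f_1,f_2): lcm = x^2. S = 46/21xy - 146/21x - 4/3y^2 + 148/3.
  leading term xy: subtract (-46/147y)·f_2 from 46/21xy - 146/21x - 4/3y^2 + 148/3 → -146/21x + 80/147y^2 - 2668/147y + 148/3
  leading term x: subtract (146/147)·f_2 from -146/21x + 80/147y^2 - 2668/147y + 148/3 → 80/147y^2 - 3544/147y + 5240/49
  leading term y^2: no divisor's leading term divides it; move 80/147y^2 to the remainder.
  leading term y: no divisor's leading term divides it; move -3544/147y to the remainder.
  leading term 1: no divisor's leading term divides it; move 5240/49 to the remainder.
  remainder 80/147y^2 - 3544/147y + 5240/49 ≠ 0; add h_3 = 80/147y^2 - 3544/147y + 5240/49 to the basis.

The other S-polynomials (S(f_1,h_3), S(f_2,h_3)) all reduce to 0 modulo the current basis, so we have a Gröbner basis.
Inter-reduce: drop elements whose leading term is divisible by another's, tail-reduce, and make monic.
Reduced Gröbner basis: {x - 6/7y + 58/7, y^2 - 443/10y + 393/2}.

The lex basis is triangular: the last element involves only y. Solving y^2 - 443/10y + 393/2 = 0 gives y ∈ {5, 393/10}; substituting each value into the earlier elements determines the remaining variables.
  y = 5: the earlier basis element becomes x + 4 = 0, giving x = -4 — point (-4, 5).
  y = 393/10: the earlier basis element becomes x - 127/5 = 0, giving x = 127/5 — point (127/5, 393/10).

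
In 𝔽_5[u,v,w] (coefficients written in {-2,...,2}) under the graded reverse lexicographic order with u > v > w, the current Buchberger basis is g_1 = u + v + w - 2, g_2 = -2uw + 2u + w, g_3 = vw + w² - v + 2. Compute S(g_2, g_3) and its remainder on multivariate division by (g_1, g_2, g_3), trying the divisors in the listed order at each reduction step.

lcm(LM(g_2), LM(g_3)) = uvw.
S = (lcm/LT(g_2))·g_2 − (lcm/LT(g_3))·g_3 = -uw² + 2vw - 2u.
Reduce S modulo (g_1, g_2, g_3) in that order:
  leading term uw²: subtract (-w²)·g_1 from -uw² + 2vw - 2u → vw² + w³ + 2vw - 2w² - 2u
  leading term vw²: subtract (w)·g_3 from vw² + w³ + 2vw - 2w² - 2u → -2vw - 2w² - 2u - 2w
  leading term vw: subtract (-2)·g_3 from -2vw - 2w² - 2u - 2w → -2u - 2v - 2w - 1
  leading term u: subtract (-2)·g_1 from -2u - 2v - 2w - 1 → 0
The remainder is 0, so this S-polynomial contributes no new basis element.

S(g_2, g_3) = -uw² + 2vw - 2u; remainder on division = 0.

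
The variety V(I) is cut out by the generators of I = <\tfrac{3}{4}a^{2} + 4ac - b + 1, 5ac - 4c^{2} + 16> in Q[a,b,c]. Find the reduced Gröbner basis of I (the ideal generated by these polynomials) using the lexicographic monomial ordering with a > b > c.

G = {a + \tfrac{5}{12}bc - \tfrac{23}{15}c^{3} + \tfrac{343}{60}c, bc^{2} - \tfrac{92}{25}c^{4} + \tfrac{391}{25}c^{2} - \tfrac{192}{25}}

The reduced Gröbner basis is the canonical form of the ideal for this ordering.

f_1 = \tfrac{3}{4}a^{2} + 4ac - b + 1, LT = a^{2}.
f_2 = 5ac - 4c^{2} + 16, LT = ac.

S(f_1,f_2): lcm = a^{2}c. S = \tfrac{92}{15}ac^{2} - \tfrac{16}{5}a - \tfrac{4}{3}bc + \tfrac{4}{3}c.
  leading term ac^{2}: subtract (\tfrac{92}{75}c)·f_2 from \tfrac{92}{15}ac^{2} - \tfrac{16}{5}a - \tfrac{4}{3}bc + \tfrac{4}{3}c → -\tfrac{16}{5}a - \tfrac{4}{3}bc + \tfrac{368}{75}c^{3} - \tfrac{1372}{75}c
  leading term a: no divisor's leading term divides it; move -\tfrac{16}{5}a to the remainder.
  leading term bc: no divisor's leading term divides it; move -\tfrac{4}{3}bc to the remainder.
  leading term c^{3}: no divisor's leading term divides it; move \tfrac{368}{75}c^{3} to the remainder.
  leading term c: no divisor's leading term divides it; move -\tfrac{1372}{75}c to the remainder.
  remainder -\tfrac{16}{5}a - \tfrac{4}{3}bc + \tfrac{368}{75}c^{3} - \tfrac{1372}{75}c ≠ 0; add g_3 = -\tfrac{16}{5}a - \tfrac{4}{3}bc + \tfrac{368}{75}c^{3} - \tfrac{1372}{75}c to the basis.

S(f_1,g_3): lcm = a^{2}. S = -\tfrac{5}{12}abc + \tfrac{23}{15}ac^{3} - \tfrac{23}{60}ac - \tfrac{4}{3}b + \tfrac{4}{3}.
  leading term abc: subtract (-\tfrac{1}{12}b)·f_2 from -\tfrac{5}{12}abc + \tfrac{23}{15}ac^{3} - \tfrac{23}{60}ac - \tfrac{4}{3}b + \tfrac{4}{3} → \tfrac{23}{15}ac^{3} - \tfrac{23}{60}ac - \tfrac{1}{3}bc^{2} + \tfrac{4}{3}
  leading term ac^{3}: subtract (\tfrac{23}{75}c^{2})·f_2 from \tfrac{23}{15}ac^{3} - \tfrac{23}{60}ac - \tfrac{1}{3}bc^{2} + \tfrac{4}{3} → -\tfrac{23}{60}ac - \tfrac{1}{3}bc^{2} + \tfrac{92}{75}c^{4} - \tfrac{368}{75}c^{2} + \tfrac{4}{3}
  leading term ac: subtract (-\tfrac{23}{300})·f_2 from -\tfrac{23}{60}ac - \tfrac{1}{3}bc^{2} + \tfrac{92}{75}c^{4} - \tfrac{368}{75}c^{2} + \tfrac{4}{3} → -\tfrac{1}{3}bc^{2} + \tfrac{92}{75}c^{4} - \tfrac{391}{75}c^{2} + \tfrac{64}{25}
  leading term bc^{2}: no divisor's leading term divides it; move -\tfrac{1}{3}bc^{2} to the remainder.
  leading term c^{4}: no divisor's leading term divides it; move \tfrac{92}{75}c^{4} to the remainder.
  leading term c^{2}: no divisor's leading term divides it; move -\tfrac{391}{75}c^{2} to the remainder.
  leading term 1: no divisor's leading term divides it; move \tfrac{64}{25} to the remainder.
  remainder -\tfrac{1}{3}bc^{2} + \tfrac{92}{75}c^{4} - \tfrac{391}{75}c^{2} + \tfrac{64}{25} ≠ 0; add g_4 = -\tfrac{1}{3}bc^{2} + \tfrac{92}{75}c^{4} - \tfrac{391}{75}c^{2} + \tfrac{64}{25} to the basis.

The other S-polynomials (S(f_2,g_3), S(f_1,g_4), S(f_2,g_4), S(g_3,g_4)) all reduce to 0 modulo the current basis, so we have a Gröbner basis.
Inter-reduce: drop elements whose leading term is divisible by another's, tail-reduce, and make monic.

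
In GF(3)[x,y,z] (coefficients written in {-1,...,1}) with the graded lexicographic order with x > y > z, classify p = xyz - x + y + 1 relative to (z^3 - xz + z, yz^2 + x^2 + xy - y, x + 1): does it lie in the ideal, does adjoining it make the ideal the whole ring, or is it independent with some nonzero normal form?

First compute the reduced Gröbner basis of I by Buchberger's algorithm.
f_1 = z^3 - xz + z, LT = z^3.
f_2 = yz^2 + x^2 + xy - y, LT = yz^2.
f_3 = x + 1, LT = x.

S(f_1,f_2): lcm = yz^3. S = -x^2z + xyz - yz.
  leading term x^2z: subtract (-xz)·f_3 from -x^2z + xyz - yz → xyz + xz - yz
  leading term xyz: subtract (yz)·f_3 from xyz + xz - yz → xz + yz
  leading term xz: subtract (z)·f_3 from xz + yz → yz - z
  leading term yz: no divisor's leading term divides it; move yz to the remainder.
  leading term z: no divisor's leading term divides it; move -z to the remainder.
  remainder yz - z ≠ 0; add h_4 = yz - z to the basis.

S(f_2,h_4): lcm = yz^2. S = x^2 + xy + z^2 - y.
  leading term x^2: subtract (x)·f_3 from x^2 + xy + z^2 - y → xy + z^2 - x - y
  leading term xy: subtract (y)·f_3 from xy + z^2 - x - y → z^2 - x + y
  leading term z^2: no divisor's leading term divides it; move z^2 to the remainder.
  leading term x: subtract (-1)·f_3 from -x + y → y + 1
  leading term y: no divisor's leading term divides it; move y to the remainder.
  leading term 1: no divisor's leading term divides it; move 1 to the remainder.
  remainder z^2 + y + 1 ≠ 0; add h_5 = z^2 + y + 1 to the basis.

S(f_2,h_5): lcm = yz^2. S = x^2 + xy - y^2 + y.
  leading term x^2: subtract (x)·f_3 from x^2 + xy - y^2 + y → xy - y^2 - x + y
  leading term xy: subtract (y)·f_3 from xy - y^2 - x + y → -y^2 - x
  leading term y^2: no divisor's leading term divides it; move -y^2 to the remainder.
  leading term x: subtract (-1)·f_3 from -x → 1
  leading term 1: no divisor's leading term divides it; move 1 to the remainder.
  remainder -y^2 + 1 ≠ 0; add h_6 = -y^2 + 1 to the basis.

The other S-polynomials (S(f_1,f_3), S(f_2,f_3), S(f_1,h_4), S(f_3,h_4), S(f_1,h_5), S(f_3,h_5), S(h_4,h_5), S(f_1,h_6), S(f_2,h_6), S(f_3,h_6), S(h_4,h_6), S(h_5,h_6)) all reduce to 0 modulo the current basis, so we have a Gröbner basis.
Inter-reduce: drop elements whose leading term is divisible by another's, tail-reduce, and make monic.
Reduced Gröbner basis: {y^2 - 1, yz - z, z^2 + y + 1, x + 1}.
Label its elements g_1 = y^2 - 1, g_2 = yz - z, g_3 = z^2 + y + 1, g_4 = x + 1.

Reduce p = xyz - x + y + 1 modulo G:
  leading term xyz: subtract (x)·g_2 from xyz - x + y + 1 → xz - x + y + 1
  leading term xz: subtract (z)·g_4 from xz - x + y + 1 → -x + y - z + 1
  leading term x: subtract (-1)·g_4 from -x + y - z + 1 → y - z - 1
  leading term y: no divisor's leading term divides it; move y to the remainder.
  leading term z: no divisor's leading term divides it; move -z to the remainder.
  leading term 1: no divisor's leading term divides it; move -1 to the remainder.
  normal form = y - z - 1.
The normal form is nonzero, so p ∉ I. Since p minus its normal form lies in I, I + (p) = I + (r) where r = y - z - 1; decide whether this ideal is the whole ring.
Run Buchberger on G together with r (pairs among the g_i already reduce to 0 since G is a Gröbner basis):
g_1 = y^2 - 1, LT = y^2.
g_2 = yz - z, LT = yz.
g_3 = z^2 + y + 1, LT = z^2.
g_4 = x + 1, LT = x.
r = y - z - 1, LT = y.

S(g_1,r): lcm = y^2. S = yz + y - 1.
  leading term yz: subtract (1)·g_2 from yz + y - 1 → y + z - 1
  leading term y: subtract (1)·r from y + z - 1 → -z
  leading term z: no divisor's leading term divides it; move -z to the remainder.
  remainder -z ≠ 0; add m_6 = -z to the basis.

S(g_2,r): lcm = yz. S = z^2.
  leading term z^2: subtract (1)·g_3 from z^2 → -y - 1
  leading term y: subtract (-1)·r from -y - 1 → -z + 1
  leading term z: subtract (1)·m_6 from -z + 1 → 1
  leading term 1: no divisor's leading term divides it; move 1 to the remainder.
  remainder 1 ≠ 0; add m_7 = 1 to the basis.

The other S-polynomials (S(g_1,g_2), S(g_1,g_3), S(g_1,g_4), S(g_2,g_3), S(g_2,g_4), S(g_3,g_4), S(g_3,r), S(g_4,r), S(g_1,m_6), S(g_2,m_6), S(g_3,m_6), S(g_4,m_6), S(r,m_6), S(g_1,m_7), S(g_2,m_7), S(g_3,m_7), S(g_4,m_7), S(r,m_7), S(m_6,m_7)) all reduce to 0 modulo the current basis, so we have a Gröbner basis.
Inter-reduce: drop elements whose leading term is divisible by another's, tail-reduce, and make monic.
Reduced Gröbner basis: {1}.
The reduced Gröbner basis of I + (p) is {1}: the ideal is the whole ring, so the enlarged system has no common solution — adjoining p is inconsistent.

The remainder on division by a Gröbner basis is unique — it is the normal form.

Adjoining xyz - x + y + 1 makes the ideal the whole ring: the system is inconsistent.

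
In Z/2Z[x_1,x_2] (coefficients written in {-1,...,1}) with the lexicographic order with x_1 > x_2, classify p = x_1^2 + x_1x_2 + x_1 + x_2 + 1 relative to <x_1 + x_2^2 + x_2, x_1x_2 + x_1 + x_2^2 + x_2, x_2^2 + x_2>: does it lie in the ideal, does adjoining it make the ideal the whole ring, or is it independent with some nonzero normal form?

First compute the reduced Gröbner basis of I by Buchberger's algorithm.
f_1 = x_1 + x_2^2 + x_2, LT = x_1.
f_2 = x_1x_2 + x_1 + x_2^2 + x_2, LT = x_1x_2.
f_3 = x_2^2 + x_2, LT = x_2^2.

The S-polynomials (S(f_1,f_2), S(f_1,f_3), S(f_2,f_3)) all reduce to 0 modulo the current basis, so we have a Gröbner basis.
Inter-reduce: drop elements whose leading term is divisible by another's, tail-reduce, and make monic.
Reduced Gröbner basis: {x_1, x_2^2 + x_2}.
Label its elements g_1 = x_1, g_2 = x_2^2 + x_2.

Reduce p = x_1^2 + x_1x_2 + x_1 + x_2 + 1 modulo G:
  leading term x_1^2: subtract (x_1)·g_1 from x_1^2 + x_1x_2 + x_1 + x_2 + 1 → x_1x_2 + x_1 + x_2 + 1
  leading term x_1x_2: subtract (x_2)·g_1 from x_1x_2 + x_1 + x_2 + 1 → x_1 + x_2 + 1
  leading term x_1: subtract (1)·g_1 from x_1 + x_2 + 1 → x_2 + 1
  leading term x_2: no divisor's leading term divides it; move x_2 to the remainder.
  leading term 1: no divisor's leading term divides it; move 1 to the remainder.
  normal form = x_2 + 1.
The normal form is nonzero, so p ∉ I. Since p minus its normal form lies in I, I + (p) = I + (r) where r = x_2 + 1; decide whether this ideal is the whole ring.
Run Buchberger on G together with r (pairs among the g_i already reduce to 0 since G is a Gröbner basis):
g_1 = x_1, LT = x_1.
g_2 = x_2^2 + x_2, LT = x_2^2.
r = x_2 + 1, LT = x_2.

The S-polynomials (S(g_1,g_2), S(g_1,r), S(g_2,r)) all reduce to 0 modulo the current basis, so we have a Gröbner basis.
Inter-reduce: drop elements whose leading term is divisible by another's, tail-reduce, and make monic.
Reduced Gröbner basis: {x_1, x_2 + 1}.
The reduced Gröbner basis of I + (p) is {x_1, x_2 + 1} ≠ {1}, a proper ideal, so the enlarged system stays consistent: p is independent of I, with normal form x_2 + 1.

x_1^2 + x_1x_2 + x_1 + x_2 + 1 is independent of I; its normal form modulo I is x_2 + 1.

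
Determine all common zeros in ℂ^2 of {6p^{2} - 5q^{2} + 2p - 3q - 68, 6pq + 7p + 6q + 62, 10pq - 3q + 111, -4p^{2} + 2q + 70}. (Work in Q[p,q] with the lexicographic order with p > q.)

{(4, -3)}

Compute a lex Gröbner basis by Buchberger's algorithm.
f_1 = 6p^{2} + 2p - 5q^{2} - 3q - 68, LT = p^{2}.
f_2 = 6pq + 7p + 6q + 62, LT = pq.
f_3 = 10pq - 3q + 111, LT = pq.
f_4 = -4p^{2} + 2q + 70, LT = p^{2}.

S(f_1,f_2): lcm = p^{2}q. S = -\tfrac{7}{6}p^{2} - \tfrac{2}{3}pq - \tfrac{31}{3}p - \tfrac{5}{6}q^{3} - \tfrac{1}{2}q^{2} - \tfrac{34}{3}q.
  leading term p^{2}: subtract (-\tfrac{7}{36})·f_1 from -\tfrac{7}{6}p^{2} - \tfrac{2}{3}pq - \tfrac{31}{3}p - \tfrac{5}{6}q^{3} - \tfrac{1}{2}q^{2} - \tfrac{34}{3}q → -\tfrac{2}{3}pq - \tfrac{179}{18}p - \tfrac{5}{6}q^{3} - \tfrac{53}{36}q^{2} - \tfrac{143}{12}q - \tfrac{119}{9}
  leading term pq: subtract (-\tfrac{1}{9})·f_2 from -\tfrac{2}{3}pq - \tfrac{179}{18}p - \tfrac{5}{6}q^{3} - \tfrac{53}{36}q^{2} - \tfrac{143}{12}q - \tfrac{119}{9} → -\tfrac{55}{6}p - \tfrac{5}{6}q^{3} - \tfrac{53}{36}q^{2} - \tfrac{45}{4}q - \tfrac{19}{3}
  leading term p: no divisor's leading term divides it; move -\tfrac{55}{6}p to the remainder.
  leading term q^{3}: no divisor's leading term divides it; move -\tfrac{5}{6}q^{3} to the remainder.
  leading term q^{2}: no divisor's leading term divides it; move -\tfrac{53}{36}q^{2} to the remainder.
  leading term q: no divisor's leading term divides it; move -\tfrac{45}{4}q to the remainder.
  leading term 1: no divisor's leading term divides it; move -\tfrac{19}{3} to the remainder.
  remainder -\tfrac{55}{6}p - \tfrac{5}{6}q^{3} - \tfrac{53}{36}q^{2} - \tfrac{45}{4}q - \tfrac{19}{3} ≠ 0; add h_5 = -\tfrac{55}{6}p - \tfrac{5}{6}q^{3} - \tfrac{53}{36}q^{2} - \tfrac{45}{4}q - \tfrac{19}{3} to the basis.

S(f_1,f_3): lcm = p^{2}q. S = \tfrac{19}{30}pq - \tfrac{111}{10}p - \tfrac{5}{6}q^{3} - \tfrac{1}{2}q^{2} - \tfrac{34}{3}q.
  leading term pq: subtract (\tfrac{19}{180})·f_2 from \tfrac{19}{30}pq - \tfrac{111}{10}p - \tfrac{5}{6}q^{3} - \tfrac{1}{2}q^{2} - \tfrac{34}{3}q → -\tfrac{2131}{180}p - \tfrac{5}{6}q^{3} - \tfrac{1}{2}q^{2} - \tfrac{359}{30}q - \tfrac{589}{90}
  leading term p: subtract (\tfrac{2131}{1650})·h_5 from -\tfrac{2131}{180}p - \tfrac{5}{6}q^{3} - \tfrac{1}{2}q^{2} - \tfrac{359}{30}q - \tfrac{589}{90} → \tfrac{481}{1980}q^{3} + \tfrac{83243}{59400}q^{2} + \tfrac{3383}{1320}q + \tfrac{1349}{825}
  leading term q^{3}: no divisor's leading term divides it; move \tfrac{481}{1980}q^{3} to the remainder.
  leading term q^{2}: no divisor's leading term divides it; move \tfrac{83243}{59400}q^{2} to the remainder.
  leading term q: no divisor's leading term divides it; move \tfrac{3383}{1320}q to the remainder.
  leading term 1: no divisor's leading term divides it; move \tfrac{1349}{825} to the remainder.
  remainder \tfrac{481}{1980}q^{3} + \tfrac{83243}{59400}q^{2} + \tfrac{3383}{1320}q + \tfrac{1349}{825} ≠ 0; add h_6 = \tfrac{481}{1980}q^{3} + \tfrac{83243}{59400}q^{2} + \tfrac{3383}{1320}q + \tfrac{1349}{825} to the basis.

S(f_1,f_4): lcm = p^{2}. S = \tfrac{1}{3}p - \tfrac{5}{6}q^{2} + \tfrac{37}{6}.
  leading term p: subtract (-\tfrac{2}{55})·h_5 from \tfrac{1}{3}p - \tfrac{5}{6}q^{2} + \tfrac{37}{6} → -\tfrac{1}{33}q^{3} - \tfrac{439}{495}q^{2} - \tfrac{9}{22}q + \tfrac{653}{110}
  leading term q^{3}: subtract (-\tfrac{60}{481})·h_6 from -\tfrac{1}{33}q^{3} - \tfrac{439}{495}q^{2} - \tfrac{9}{22}q + \tfrac{653}{110} → -\tfrac{685}{962}q^{2} - \tfrac{43}{481}q + \tfrac{5907}{962}
  leading term q^{2}: no divisor's leading term divides it; move -\tfrac{685}{962}q^{2} to the remainder.
  leading term q: no divisor's leading term divides it; move -\tfrac{43}{481}q to the remainder.
  leading term 1: no divisor's leading term divides it; move \tfrac{5907}{962} to the remainder.
  remainder -\tfrac{685}{962}q^{2} - \tfrac{43}{481}q + \tfrac{5907}{962} ≠ 0; add h_7 = -\tfrac{685}{962}q^{2} - \tfrac{43}{481}q + \tfrac{5907}{962} to the basis.

S(f_2,f_3): lcm = pq. S = \tfrac{7}{6}p + \tfrac{13}{10}q - \tfrac{23}{30}.
  leading term p: subtract (-\tfrac{7}{55})·h_5 from \tfrac{7}{6}p + \tfrac{13}{10}q - \tfrac{23}{30} → -\tfrac{7}{66}q^{3} - \tfrac{371}{1980}q^{2} - \tfrac{29}{220}q - \tfrac{173}{110}
  leading term q^{3}: subtract (-\tfrac{210}{481})·h_6 from -\tfrac{7}{66}q^{3} - \tfrac{371}{1980}q^{2} - \tfrac{29}{220}q - \tfrac{173}{110} → \tfrac{1225}{2886}q^{2} + \tfrac{2374}{2405}q - \tfrac{4131}{4810}
  leading term q^{2}: subtract (-\tfrac{245}{411})·h_7 from \tfrac{1225}{2886}q^{2} + \tfrac{2374}{2405}q - \tfrac{4131}{4810} → \tfrac{1919}{2055}q + \tfrac{1919}{685}
  leading term q: no divisor's leading term divides it; move \tfrac{1919}{2055}q to the remainder.
  leading term 1: no divisor's leading term divides it; move \tfrac{1919}{685} to the remainder.
  remainder \tfrac{1919}{2055}q + \tfrac{1919}{685} ≠ 0; add h_8 = \tfrac{1919}{2055}q + \tfrac{1919}{685} to the basis.

The other S-polynomials (S(f_2,f_4), S(f_3,f_4), S(f_1,h_5), S(f_2,h_5), S(f_3,h_5), S(f_4,h_5), S(f_1,h_6), S(f_2,h_6), S(f_3,h_6), S(f_4,h_6), S(h_5,h_6), S(f_1,h_7), S(f_2,h_7), S(f_3,h_7), S(f_4,h_7), S(h_5,h_7), S(h_6,h_7), S(f_1,h_8), S(f_2,h_8), S(f_3,h_8), S(f_4,h_8), S(h_5,h_8), S(h_6,h_8), S(h_7,h_8)) all reduce to 0 modulo the current basis, so we have a Gröbner basis.
Inter-reduce: drop elements whose leading term is divisible by another's, tail-reduce, and make monic.
Reduced Gröbner basis: {p - 4, q + 3}.

Since the basis is lex-ordered, q + 3 is univariate in q. Its roots are {-3}. Back-substituting each root into the other basis elements fixes the other coordinates.
  q = -3: the earlier basis element becomes p - 4 = 0, giving p = 4 — point (4, -3).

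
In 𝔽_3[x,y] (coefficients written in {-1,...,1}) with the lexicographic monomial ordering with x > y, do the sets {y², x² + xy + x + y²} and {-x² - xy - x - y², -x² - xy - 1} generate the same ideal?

No, the ideals differ.

Two ideals are equal iff their reduced Gröbner bases coincide (the reduced basis is unique for a fixed ordering).
Buchberger on the first generating set:
f_1 = y², LT = y².
f_2 = x² + xy + x + y², LT = x².

The S-polynomials (S(f_1,f_2)) all reduce to 0 modulo the current basis, so we have a Gröbner basis.
Inter-reduce: drop elements whose leading term is divisible by another's, tail-reduce, and make monic.
Reduced Gröbner basis: {x² + xy + x, y²}.

Buchberger on the second generating set:
h_1 = -x² - xy - x - y², LT = x².
h_2 = -x² - xy - 1, LT = x².

S(h_1,h_2): lcm = x². S = x + y² - 1.
  leading term x: no divisor's leading term divides it; move x to the remainder.
  leading term y²: no divisor's leading term divides it; move y² to the remainder.
  leading term 1: no divisor's leading term divides it; move -1 to the remainder.
  remainder x + y² - 1 ≠ 0; add k_3 = x + y² - 1 to the basis.

S(h_1,k_3): lcm = x². S = -xy² + xy - x + y².
  leading term xy²: subtract (-y²)·k_3 from -xy² + xy - x + y² → xy - x + y⁴
  leading term xy: subtract (y)·k_3 from xy - x + y⁴ → -x + y⁴ - y³ + y
  leading term x: subtract (-1)·k_3 from -x + y⁴ - y³ + y → y⁴ - y³ + y² + y - 1
  leading term y⁴: no divisor's leading term divides it; move y⁴ to the remainder.
  leading term y³: no divisor's leading term divides it; move -y³ to the remainder.
  leading term y²: no divisor's leading term divides it; move y² to the remainder.
  leading term y: no divisor's leading term divides it; move y to the remainder.
  leading term 1: no divisor's leading term divides it; move -1 to the remainder.
  remainder y⁴ - y³ + y² + y - 1 ≠ 0; add k_4 = y⁴ - y³ + y² + y - 1 to the basis.

The other S-polynomials (S(h_2,k_3), S(h_1,k_4), S(h_2,k_4), S(k_3,k_4)) all reduce to 0 modulo the current basis, so we have a Gröbner basis.
Inter-reduce: drop elements whose leading term is divisible by another's, tail-reduce, and make monic.
Reduced Gröbner basis: {x + y² - 1, y⁴ - y³ + y² + y - 1}.

The bases are distinct; the ideals are different.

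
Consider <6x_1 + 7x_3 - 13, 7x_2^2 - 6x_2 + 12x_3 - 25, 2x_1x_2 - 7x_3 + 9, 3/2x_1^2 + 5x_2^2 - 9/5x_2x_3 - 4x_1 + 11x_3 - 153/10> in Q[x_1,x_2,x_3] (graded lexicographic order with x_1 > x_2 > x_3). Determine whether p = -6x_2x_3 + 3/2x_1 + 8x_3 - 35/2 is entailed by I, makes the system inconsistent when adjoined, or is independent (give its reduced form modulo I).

First compute the reduced Gröbner basis of I by Buchberger's algorithm.
f_1 = 6x_1 + 7x_3 - 13, LT = x_1.
f_2 = 7x_2^2 - 6x_2 + 12x_3 - 25, LT = x_2^2.
f_3 = 2x_1x_2 - 7x_3 + 9, LT = x_1x_2.
f_4 = 3/2x_1^2 + 5x_2^2 - 9/5x_2x_3 - 4x_1 + 11x_3 - 153/10, LT = x_1^2.

S(f_1,f_3): lcm = x_1x_2. S = 7/6x_2x_3 - 13/6x_2 + 7/2x_3 - 9/2.
  reduce S modulo (f_1, f_2, f_3, f_4):
  remainder 7/6x_2x_3 - 13/6x_2 + 7/2x_3 - 9/2 ≠ 0; add h_5 = 7/6x_2x_3 - 13/6x_2 + 7/2x_3 - 9/2 to the basis.

S(f_1,f_4): lcm = x_1^2. S = 7/6x_1x_3 - 10/3x_2^2 + 6/5x_2x_3 + 1/2x_1 - 22/3x_3 + 51/5.
  reduce S modulo (f_1, f_2, f_3, f_4, h_5):
  remainder -49/36x_3^2 - 22/35x_2 - 2063/630x_3 + 561/140 ≠ 0; add h_6 = -49/36x_3^2 - 22/35x_2 - 2063/630x_3 + 561/140 to the basis.

S(f_2,f_3): lcm = x_1x_2^2. S = -6/7x_1x_2 + 12/7x_1x_3 + 7/2x_2x_3 - 25/7x_1 - 9/2x_2.
  reduce S modulo (f_1, f_2, f_3, f_4, h_5, h_6):
  remainder 5014/1715x_2 - 4154/5145x_3 + 19196/5145 ≠ 0; add h_7 = 5014/1715x_2 - 4154/5145x_3 + 19196/5145 to the basis.

S(f_3,f_4): lcm = x_1^2x_2. S = -10/3x_2^3 + 6/5x_2^2x_3 + 8/3x_1x_2 - 7/2x_1x_3 - 22/3x_2x_3 + 9/2x_1 + 51/5x_2.
  reduce S modulo (f_1, f_2, f_3, f_4, h_5, h_6, h_7):
  remainder 688694/789705x_3 - 688694/789705 ≠ 0; add h_8 = 688694/789705x_3 - 688694/789705 to the basis.

The other S-polynomials (S(f_1,f_2), S(f_2,f_4), S(f_1,h_5), S(f_2,h_5), S(f_3,h_5), S(f_4,h_5), S(f_1,h_6), S(f_2,h_6), S(f_3,h_6), S(f_4,h_6), S(h_5,h_6), S(f_1,h_7), S(f_2,h_7), S(f_3,h_7), S(f_4,h_7), S(h_5,h_7), S(h_6,h_7), S(f_1,h_8), S(f_2,h_8), S(f_3,h_8), S(f_4,h_8), S(h_5,h_8), S(h_6,h_8), S(h_7,h_8)) all reduce to 0 modulo the current basis, so we have a Gröbner basis.
Inter-reduce: drop elements whose leading term is divisible by another's, tail-reduce, and make monic.
Reduced Gröbner basis: {x_1 - 1, x_2 + 1, x_3 - 1}.
Label its elements g_1 = x_1 - 1, g_2 = x_2 + 1, g_3 = x_3 - 1.

Reduce p = -6x_2x_3 + 3/2x_1 + 8x_3 - 35/2 modulo G:
  leading term x_2x_3: subtract (-6x_3)·g_2 from -6x_2x_3 + 3/2x_1 + 8x_3 - 35/2 → 3/2x_1 + 14x_3 - 35/2
  leading term x_1: subtract (3/2)·g_1 from 3/2x_1 + 14x_3 - 35/2 → 14x_3 - 16
  leading term x_3: subtract (14)·g_3 from 14x_3 - 16 → -2
  leading term 1: no divisor's leading term divides it; move -2 to the remainder.
  normal form = -2.
The normal form is nonzero, so p ∉ I. Since p minus its normal form lies in I, I + (p) = I + (r) where r = -2; decide whether this ideal is the whole ring.
Here r = -2 is a nonzero constant, hence a unit: 1 ∈ I + (p), the Gröbner basis of I + (p) is {1}, and the enlarged system has no common solution — adjoining p is inconsistent.

Adjoining -6x_2x_3 + 3/2x_1 + 8x_3 - 35/2 makes the ideal the whole ring: the system is inconsistent.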